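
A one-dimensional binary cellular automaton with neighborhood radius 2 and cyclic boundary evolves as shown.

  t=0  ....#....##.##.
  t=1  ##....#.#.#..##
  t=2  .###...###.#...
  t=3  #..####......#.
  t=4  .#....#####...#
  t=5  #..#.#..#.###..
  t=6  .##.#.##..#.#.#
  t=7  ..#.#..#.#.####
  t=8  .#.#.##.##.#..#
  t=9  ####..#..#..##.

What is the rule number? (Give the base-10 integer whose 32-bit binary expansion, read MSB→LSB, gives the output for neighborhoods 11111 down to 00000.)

2443654665

  ##### -> #   bit 31 = 1  t=4,i=8
  ####. -> .   bit 30 = 0  t=1,i=0
  ###.# -> .   bit 29 = 0  t=2,i=9
  ###.. -> #   bit 28 = 1  t=1,i=1
  ##.## -> .   bit 27 = 0  t=0,i=11
  ##.#. -> .   bit 26 = 0  t=2,i=10
  ##..# -> .   bit 25 = 0  t=5,i=13
  ##... -> #   bit 24 = 1  t=0,i=14
  #.### -> #   bit 23 = 1  t=5,i=10
  #.##. -> .   bit 22 = 0  t=0,i=12
  #.#.# -> #   bit 21 = 1  t=1,i=8
  #.#.. -> .   bit 20 = 0  t=1,i=10
  #..## -> .   bit 19 = 0  t=1,i=12
  #..#. -> #   bit 18 = 1  t=5,i=2
  #...# -> #   bit 17 = 1  t=2,i=5
  #.... -> #   bit 16 = 1  t=0,i=0
  .#### -> .   bit 15 = 0  t=1,i=14
  .###. -> .   bit 14 = 0  t=2,i=2
  .##.# -> #   bit 13 = 1  t=0,i=10
  .##.. -> #   bit 12 = 1  t=0,i=13
  .#.## -> .   bit 11 = 0  t=5,i=9
  .#.#. -> #   bit 10 = 1  t=1,i=7
  .#..# -> #   bit 9 = 1  t=1,i=11
  .#... -> .   bit 8 = 0  t=0,i=5
  ..### -> .   bit 7 = 0  t=1,i=13
  ..##. -> .   bit 6 = 0  t=0,i=9
  ..#.# -> .   bit 5 = 0  t=1,i=6
  ..#.. -> .   bit 4 = 0  t=0,i=4
  ...## -> #   bit 3 = 1  t=0,i=8
  ...#. -> .   bit 2 = 0  t=0,i=3
  ....# -> .   bit 1 = 0  t=0,i=2
  ..... -> #   bit 0 = 1  t=0,i=1
  bits 10010001101001110011011000001001 = 2443654665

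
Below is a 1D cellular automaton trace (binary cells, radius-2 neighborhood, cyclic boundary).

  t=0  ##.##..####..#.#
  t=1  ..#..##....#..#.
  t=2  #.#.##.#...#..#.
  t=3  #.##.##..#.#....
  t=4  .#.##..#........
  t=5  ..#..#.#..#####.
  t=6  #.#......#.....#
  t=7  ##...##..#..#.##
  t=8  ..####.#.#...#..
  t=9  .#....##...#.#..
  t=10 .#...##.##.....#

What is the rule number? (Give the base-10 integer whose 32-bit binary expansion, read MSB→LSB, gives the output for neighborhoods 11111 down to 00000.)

254421081

  #####|.  b31=0 t=5,i=12
  ####.|.  b30=0 t=0,i=9
  ###.#|.  b29=0 t=0,i=1
  ###..|.  b28=0 t=0,i=10
  ##.##|#  b27=1 t=0,i=2
  ##.#.|#  b26=1 t=2,i=6
  ##..#|#  b25=1 t=0,i=5
  ##...|#  b24=1 t=1,i=7
  #.###|.  b23=0 t=0,i=15
  #.##.|.  b22=0 t=0,i=3
  #.#.#|#  b21=1 t=2,i=0
  #.#..|.  b20=0 t=2,i=7
  #..##|#  b19=1 t=0,i=6
  #..#.|.  b18=0 t=0,i=12
  #...#|#  b17=1 t=1,i=0
  #....|.  b16=0 t=1,i=8
  .####|.  b15=0 t=0,i=8
  .###.|.  b14=0 t=0,i=0
  .##.#|#  b13=1 t=2,i=5
  .##..|.  b12=0 t=0,i=4
  .#.##|#  b11=1 t=0,i=14
  .#.#.|.  b10=0 t=2,i=1
  .#..#|.  b9=0 t=1,i=3
  .#...|.  b8=0 t=1,i=15
  ..###|.  b7=0 t=0,i=7
  ..##.|#  b6=1 t=1,i=5
  ..#.#|.  b5=0 t=0,i=13
  ..#..|#  b4=1 t=1,i=2
  ...##|#  b3=1 t=6,i=14
  ...#.|.  b2=0 t=1,i=1
  ....#|.  b1=0 t=1,i=9
  .....|#  b0=1 t=4,i=10
  bits 00001111001010100010100001011001 = 254421081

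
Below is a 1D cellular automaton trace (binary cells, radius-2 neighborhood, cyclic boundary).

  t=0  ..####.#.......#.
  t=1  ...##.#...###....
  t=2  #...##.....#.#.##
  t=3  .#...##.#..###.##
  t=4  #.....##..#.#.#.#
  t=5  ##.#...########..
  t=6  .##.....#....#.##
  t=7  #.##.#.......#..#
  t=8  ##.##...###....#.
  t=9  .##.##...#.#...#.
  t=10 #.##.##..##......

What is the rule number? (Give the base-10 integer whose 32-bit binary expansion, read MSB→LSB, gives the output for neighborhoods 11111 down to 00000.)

1336734753

  ##### -> .   bit 31 = 0  t=5,i=9
  ####. -> #   bit 30 = 1  t=0,i=4
  ###.# -> .   bit 29 = 0  t=0,i=5
  ###.. -> .   bit 28 = 0  t=1,i=12
  ##.## -> #   bit 27 = 1  t=3,i=14
  ##.#. -> #   bit 26 = 1  t=0,i=6
  ##..# -> #   bit 25 = 1  t=4,i=8
  ##... -> #   bit 24 = 1  t=1,i=13
  #.### -> #   bit 23 = 1  t=2,i=15
  #.##. -> .   bit 22 = 0  t=3,i=15
  #.#.# -> #   bit 21 = 1  t=2,i=13
  #.#.. -> .   bit 20 = 0  t=0,i=7
  #..## -> #   bit 19 = 1  t=3,i=10
  #..#. -> #   bit 18 = 1  t=4,i=9
  #...# -> .   bit 17 = 0  t=0,i=0
  #.... -> .   bit 16 = 0  t=0,i=9
  .#### -> #   bit 15 = 1  t=0,i=3
  .###. -> #   bit 14 = 1  t=1,i=11
  .##.# -> #   bit 13 = 1  t=1,i=4
  .##.. -> #   bit 12 = 1  t=2,i=5
  .#.## -> .   bit 11 = 0  t=2,i=14
  .#.#. -> #   bit 10 = 1  t=2,i=12
  .#..# -> .   bit 9 = 0  t=3,i=9
  .#... -> .   bit 8 = 0  t=0,i=8
  ..### -> .   bit 7 = 0  t=0,i=2
  ..##. -> .   bit 6 = 0  t=1,i=3
  ..#.# -> #   bit 5 = 1  t=2,i=11
  ..#.. -> .   bit 4 = 0  t=0,i=15
  ...## -> .   bit 3 = 0  t=0,i=1
  ...#. -> .   bit 2 = 0  t=0,i=14
  ....# -> .   bit 1 = 0  t=0,i=13
  ..... -> #   bit 0 = 1  t=0,i=10
  bits 01001111101011001111010000100001 = 1336734753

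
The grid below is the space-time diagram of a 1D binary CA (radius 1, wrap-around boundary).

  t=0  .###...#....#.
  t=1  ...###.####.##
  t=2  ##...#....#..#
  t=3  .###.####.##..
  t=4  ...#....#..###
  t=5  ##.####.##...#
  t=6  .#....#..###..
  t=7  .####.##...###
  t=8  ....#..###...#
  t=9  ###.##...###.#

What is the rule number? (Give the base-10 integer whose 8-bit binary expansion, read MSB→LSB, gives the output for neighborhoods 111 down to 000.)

85

  ###|.  b7=0 t=0,i=2
  ##.|#  b6=1 t=0,i=3
  #.#|.  b5=0 t=1,i=6
  #..|#  b4=1 t=0,i=4
  .##|.  b3=0 t=0,i=1
  .#.|#  b2=1 t=0,i=7
  ..#|.  b1=0 t=0,i=0
  ...|#  b0=1 t=0,i=5
  bits 01010101 = 85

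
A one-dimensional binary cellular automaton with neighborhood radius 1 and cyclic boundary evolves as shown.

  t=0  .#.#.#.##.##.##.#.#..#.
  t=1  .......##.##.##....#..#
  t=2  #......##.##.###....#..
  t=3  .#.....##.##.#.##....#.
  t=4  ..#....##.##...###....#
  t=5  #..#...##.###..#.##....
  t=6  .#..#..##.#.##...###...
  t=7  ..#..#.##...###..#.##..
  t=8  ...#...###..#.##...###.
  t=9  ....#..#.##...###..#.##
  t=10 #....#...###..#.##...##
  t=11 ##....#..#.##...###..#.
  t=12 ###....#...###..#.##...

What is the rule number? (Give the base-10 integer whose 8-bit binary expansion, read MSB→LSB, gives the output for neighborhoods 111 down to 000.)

88

  nb ###: next=.  (t=2,i=14, bit7=0)
  nb ##.: next=#  (t=0,i=8, bit6=1)
  nb #.#: next=.  (t=0,i=2, bit5=0)
  nb #..: next=#  (t=0,i=19, bit4=1)
  nb .##: next=#  (t=0,i=7, bit3=1)
  nb .#.: next=.  (t=0,i=1, bit2=0)
  nb ..#: next=.  (t=0,i=0, bit1=0)
  nb ...: next=.  (t=1,i=1, bit0=0)
  bits 01011000 = 88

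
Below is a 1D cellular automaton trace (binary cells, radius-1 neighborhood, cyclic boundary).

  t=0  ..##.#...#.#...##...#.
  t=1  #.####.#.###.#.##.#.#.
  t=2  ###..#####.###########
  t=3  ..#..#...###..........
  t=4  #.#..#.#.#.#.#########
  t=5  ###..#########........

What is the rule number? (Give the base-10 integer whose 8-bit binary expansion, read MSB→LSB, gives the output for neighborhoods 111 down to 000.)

109

  nb ###: next=.  (t=1,i=3, bit7=0)
  nb ##.: next=#  (t=0,i=3, bit6=1)
  nb #.#: next=#  (t=0,i=4, bit5=1)
  nb #..: next=.  (t=0,i=6, bit4=0)
  nb .##: next=#  (t=0,i=2, bit3=1)
  nb .#.: next=#  (t=0,i=5, bit2=1)
  nb ..#: next=.  (t=0,i=1, bit1=0)
  nb ...: next=#  (t=0,i=0, bit0=1)
  bits 01101101 = 109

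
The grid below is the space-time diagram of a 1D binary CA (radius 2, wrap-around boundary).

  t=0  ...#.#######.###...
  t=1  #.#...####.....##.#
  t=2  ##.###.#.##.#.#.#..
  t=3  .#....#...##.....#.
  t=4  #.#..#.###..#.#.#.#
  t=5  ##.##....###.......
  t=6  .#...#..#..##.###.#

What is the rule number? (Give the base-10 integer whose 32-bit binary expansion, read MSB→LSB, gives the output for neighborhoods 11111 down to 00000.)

  #####|#  b31=1 t=0,i=7
  ####.|.  b30=0 t=0,i=10
  ###.#|.  b29=0 t=0,i=11
  ###..|#  b28=1 t=0,i=15
  ##.##|.  b27=0 t=0,i=12
  ##.#.|#  b26=1 t=1,i=1
  ##..#|#  b25=1 t=4,i=10
  ##...|#  b24=1 t=0,i=16
  #.###|.  b23=0 t=0,i=5
  #.##.|.  b22=0 t=1,i=18
  #.#.#|.  b21=0 t=2,i=7
  #.#..|.  b20=0 t=1,i=2
  #..##|.  b19=0 t=2,i=18
  #..#.|#  b18=1 t=3,i=0
  #...#|#  b17=1 t=1,i=4
  #....|.  b16=0 t=0,i=17
  .####|#  b15=1 t=0,i=6
  .###.|.  b14=0 t=0,i=14
  .##.#|#  b13=1 t=1,i=0
  .##..|.  b12=0 t=3,i=11
  .#.##|.  b11=0 t=0,i=4
  .#.#.|.  b10=0 t=2,i=13
  .#..#|#  b9=1 t=2,i=17
  .#...|#  b8=1 t=1,i=3
  ..###|.  b7=0 t=1,i=6
  ..##.|.  b6=0 t=1,i=15
  ..#.#|.  b5=0 t=0,i=3
  ..#..|.  b4=0 t=3,i=1
  ...##|#  b3=1 t=1,i=5
  ...#.|#  b2=1 t=0,i=2
  ....#|.  b1=0 t=0,i=1
  .....|#  b0=1 t=0,i=0
  bits 10010111000001101010001100001101 = 2533794573

2533794573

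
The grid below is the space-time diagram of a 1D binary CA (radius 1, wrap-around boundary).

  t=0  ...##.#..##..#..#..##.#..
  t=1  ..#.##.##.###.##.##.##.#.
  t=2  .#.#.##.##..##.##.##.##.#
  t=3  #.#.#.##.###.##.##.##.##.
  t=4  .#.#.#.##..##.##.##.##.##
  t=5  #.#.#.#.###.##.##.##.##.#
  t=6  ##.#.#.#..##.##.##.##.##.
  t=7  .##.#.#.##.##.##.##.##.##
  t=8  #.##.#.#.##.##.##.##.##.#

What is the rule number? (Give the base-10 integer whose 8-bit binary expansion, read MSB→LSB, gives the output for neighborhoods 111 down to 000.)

  [7] ### => .  t=1,i=11
  [6] ##. => #  t=0,i=4
  [5] #.# => #  t=0,i=5
  [4] #.. => #  t=0,i=7
  [3] .## => .  t=0,i=3
  [2] .#. => .  t=0,i=6
  [1] ..# => #  t=0,i=2
  [0] ... => .  t=0,i=0
  bits 01110010 = 114

114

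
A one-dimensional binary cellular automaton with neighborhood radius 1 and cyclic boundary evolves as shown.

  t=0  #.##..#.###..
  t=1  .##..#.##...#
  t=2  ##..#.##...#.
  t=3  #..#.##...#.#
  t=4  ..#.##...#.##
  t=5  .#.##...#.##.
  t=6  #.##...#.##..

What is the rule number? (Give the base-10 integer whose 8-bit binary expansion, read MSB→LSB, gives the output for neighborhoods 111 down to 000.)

42

  nb ###: next=.  (t=0,i=9, bit7=0)
  nb ##.: next=.  (t=0,i=3, bit6=0)
  nb #.#: next=#  (t=0,i=1, bit5=1)
  nb #..: next=.  (t=0,i=4, bit4=0)
  nb .##: next=#  (t=0,i=2, bit3=1)
  nb .#.: next=.  (t=0,i=0, bit2=0)
  nb ..#: next=#  (t=0,i=5, bit1=1)
  nb ...: next=.  (t=1,i=10, bit0=0)
  bits 00101010 = 42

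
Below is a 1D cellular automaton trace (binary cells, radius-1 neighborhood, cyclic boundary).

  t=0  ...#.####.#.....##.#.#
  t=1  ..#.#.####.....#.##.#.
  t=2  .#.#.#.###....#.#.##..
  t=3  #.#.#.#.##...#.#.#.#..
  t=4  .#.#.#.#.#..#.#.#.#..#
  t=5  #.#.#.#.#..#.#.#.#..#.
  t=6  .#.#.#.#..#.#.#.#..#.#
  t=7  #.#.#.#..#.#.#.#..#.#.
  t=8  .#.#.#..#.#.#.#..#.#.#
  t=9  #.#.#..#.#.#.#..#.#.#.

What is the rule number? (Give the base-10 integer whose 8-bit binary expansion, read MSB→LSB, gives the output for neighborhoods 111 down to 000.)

  [7] ### => #  t=0,i=6
  [6] ##. => #  t=0,i=8
  [5] #.# => #  t=0,i=4
  [4] #.. => .  t=0,i=0
  [3] .## => .  t=0,i=5
  [2] .#. => .  t=0,i=3
  [1] ..# => #  t=0,i=2
  [0] ... => .  t=0,i=1
  bits 11100010 = 226

226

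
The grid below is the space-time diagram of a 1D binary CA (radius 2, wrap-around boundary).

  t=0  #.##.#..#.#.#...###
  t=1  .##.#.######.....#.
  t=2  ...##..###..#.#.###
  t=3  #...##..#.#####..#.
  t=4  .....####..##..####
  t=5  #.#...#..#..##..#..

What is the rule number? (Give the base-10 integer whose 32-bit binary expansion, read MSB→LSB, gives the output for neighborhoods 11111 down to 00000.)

2405750325

  ##### -> #   bit 31 = 1  t=1,i=8
  ####. -> .   bit 30 = 0  t=0,i=18
  ###.# -> .   bit 29 = 0  t=0,i=0
  ###.. -> .   bit 28 = 0  t=1,i=11
  ##.## -> #   bit 27 = 1  t=0,i=1
  ##.#. -> #   bit 26 = 1  t=0,i=4
  ##..# -> #   bit 25 = 1  t=2,i=5
  ##... -> #   bit 24 = 1  t=1,i=12
  #.### -> .   bit 23 = 0  t=1,i=6
  #.##. -> #   bit 22 = 1  t=0,i=2
  #.#.# -> #   bit 21 = 1  t=0,i=10
  #.#.. -> .   bit 20 = 0  t=0,i=5
  #..## -> .   bit 19 = 0  t=1,i=0
  #..#. -> #   bit 18 = 1  t=0,i=7
  #...# -> .   bit 17 = 0  t=0,i=14
  #.... -> .   bit 16 = 0  t=1,i=13
  .#### -> #   bit 15 = 1  t=0,i=17
  .###. -> #   bit 14 = 1  t=2,i=8
  .##.# -> .   bit 13 = 0  t=0,i=3
  .##.. -> #   bit 12 = 1  t=2,i=4
  .#.## -> .   bit 11 = 0  t=1,i=5
  .#.#. -> #   bit 10 = 1  t=0,i=9
  .#..# -> #   bit 9 = 1  t=0,i=6
  .#... -> .   bit 8 = 0  t=0,i=13
  ..### -> .   bit 7 = 0  t=0,i=16
  ..##. -> .   bit 6 = 0  t=1,i=1
  ..#.# -> #   bit 5 = 1  t=0,i=8
  ..#.. -> #   bit 4 = 1  t=1,i=17
  ...## -> .   bit 3 = 0  t=0,i=15
  ...#. -> #   bit 2 = 1  t=1,i=16
  ....# -> .   bit 1 = 0  t=1,i=15
  ..... -> #   bit 0 = 1  t=1,i=14
  bits 10001111011001001101011000110101 = 2405750325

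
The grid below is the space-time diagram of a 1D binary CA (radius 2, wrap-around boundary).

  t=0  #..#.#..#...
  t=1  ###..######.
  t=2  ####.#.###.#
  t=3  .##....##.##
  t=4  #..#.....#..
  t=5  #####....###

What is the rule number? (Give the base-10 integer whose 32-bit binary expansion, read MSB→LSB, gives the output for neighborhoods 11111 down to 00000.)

3684058000

  nb #####: next=#  (t=1,i=7, bit31=1)
  nb ####.: next=#  (t=1,i=9, bit30=1)
  nb ###.#: next=.  (t=1,i=10, bit29=0)
  nb ###..: next=#  (t=1,i=2, bit28=1)
  nb ##.##: next=#  (t=1,i=11, bit27=1)
  nb ##.#.: next=.  (t=2,i=4, bit26=0)
  nb ##..#: next=#  (t=1,i=3, bit25=1)
  nb ##...: next=#  (t=3,i=3, bit24=1)
  nb #.###: next=#  (t=1,i=0, bit23=1)
  nb #.##.: next=.  (t=3,i=1, bit22=0)
  nb #.#.#: next=.  (t=2,i=5, bit21=0)
  nb #.#..: next=#  (t=0,i=5, bit20=1)
  nb #..##: next=.  (t=1,i=4, bit19=0)
  nb #..#.: next=#  (t=0,i=2, bit18=1)
  nb #...#: next=#  (t=0,i=10, bit17=1)
  nb #....: next=.  (t=3,i=4, bit16=0)
  nb .####: next=.  (t=1,i=6, bit15=0)
  nb .###.: next=#  (t=1,i=1, bit14=1)
  nb .##.#: next=.  (t=3,i=8, bit13=0)
  nb .##..: next=.  (t=3,i=2, bit12=0)
  nb .#.##: next=.  (t=2,i=6, bit11=0)
  nb .#.#.: next=.  (t=0,i=4, bit10=0)
  nb .#..#: next=#  (t=0,i=1, bit9=1)
  nb .#...: next=#  (t=0,i=9, bit8=1)
  nb ..###: next=#  (t=1,i=5, bit7=1)
  nb ..##.: next=.  (t=3,i=7, bit6=0)
  nb ..#.#: next=.  (t=0,i=3, bit5=0)
  nb ..#..: next=#  (t=0,i=0, bit4=1)
  nb ...##: next=.  (t=3,i=6, bit3=0)
  nb ...#.: next=.  (t=0,i=11, bit2=0)
  nb ....#: next=.  (t=3,i=5, bit1=0)
  nb .....: next=.  (t=4,i=6, bit0=0)
  bits 11011011100101100100001110010000 = 3684058000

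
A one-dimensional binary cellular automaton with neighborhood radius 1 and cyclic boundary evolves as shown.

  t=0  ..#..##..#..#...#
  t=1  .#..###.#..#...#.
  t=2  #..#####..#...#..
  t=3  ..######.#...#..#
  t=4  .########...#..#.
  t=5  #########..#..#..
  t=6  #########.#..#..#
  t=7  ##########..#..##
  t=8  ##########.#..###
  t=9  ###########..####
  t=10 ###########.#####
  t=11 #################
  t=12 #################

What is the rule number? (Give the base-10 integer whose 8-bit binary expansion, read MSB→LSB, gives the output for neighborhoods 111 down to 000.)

  [7] ### => #  t=1,i=5
  [6] ##. => #  t=0,i=6
  [5] #.# => #  t=1,i=7
  [4] #.. => .  t=0,i=0
  [3] .## => #  t=0,i=5
  [2] .#. => .  t=0,i=2
  [1] ..# => #  t=0,i=1
  [0] ... => .  t=0,i=14
  bits 11101010 = 234

234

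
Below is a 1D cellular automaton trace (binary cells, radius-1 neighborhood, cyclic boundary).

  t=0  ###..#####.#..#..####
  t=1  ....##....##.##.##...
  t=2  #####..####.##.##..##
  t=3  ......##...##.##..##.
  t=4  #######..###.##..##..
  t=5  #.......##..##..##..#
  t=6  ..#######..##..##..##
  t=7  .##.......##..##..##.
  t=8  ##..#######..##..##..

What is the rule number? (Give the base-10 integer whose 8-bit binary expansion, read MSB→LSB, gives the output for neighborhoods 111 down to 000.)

  ###|.  b7=0 t=0,i=0
  ##.|.  b6=0 t=0,i=2
  #.#|#  b5=1 t=0,i=10
  #..|.  b4=0 t=0,i=3
  .##|#  b3=1 t=0,i=5
  .#.|#  b2=1 t=0,i=11
  ..#|#  b1=1 t=0,i=4
  ...|#  b0=1 t=1,i=0
  bits 00101111 = 47

47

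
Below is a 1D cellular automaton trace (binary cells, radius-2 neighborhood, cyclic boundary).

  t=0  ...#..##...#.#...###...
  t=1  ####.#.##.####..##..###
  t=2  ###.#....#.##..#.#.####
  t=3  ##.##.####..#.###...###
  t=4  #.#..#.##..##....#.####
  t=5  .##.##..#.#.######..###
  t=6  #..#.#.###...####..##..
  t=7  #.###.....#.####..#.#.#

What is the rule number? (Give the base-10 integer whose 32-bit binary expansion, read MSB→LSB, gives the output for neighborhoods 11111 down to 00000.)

3441267903

  [31] ##### => #  t=1,i=0
  [30] ####. => #  t=1,i=2
  [29] ###.# => .  t=1,i=3
  [28] ###.. => .  t=0,i=19
  [27] ##.## => #  t=1,i=9
  [26] ##.#. => #  t=1,i=4
  [25] ##..# => .  t=1,i=14
  [24] ##... => #  t=0,i=8
  [23] #.### => .  t=1,i=10
  [22] #.##. => .  t=1,i=7
  [21] #.#.# => .  t=1,i=5
  [20] #.#.. => #  t=0,i=13
  [19] #..## => #  t=0,i=5
  [18] #..#. => #  t=2,i=14
  [17] #...# => .  t=0,i=9
  [16] #.... => #  t=0,i=21
  [15] .#### => #  t=1,i=11
  [14] .###. => .  t=0,i=18
  [13] .##.# => .  t=1,i=8
  [12] .##.. => #  t=0,i=7
  [11] .#.## => .  t=1,i=6
  [10] .#.#. => #  t=0,i=12
  [9] .#..# => .  t=0,i=4
  [8] .#... => .  t=0,i=14
  [7] ..### => #  t=0,i=17
  [6] ..##. => .  t=0,i=6
  [5] ..#.# => #  t=0,i=11
  [4] ..#.. => #  t=0,i=3
  [3] ...## => #  t=0,i=16
  [2] ...#. => #  t=0,i=2
  [1] ....# => #  t=0,i=1
  [0] ..... => #  t=0,i=0
  bits 11001101000111011001010010111111 = 3441267903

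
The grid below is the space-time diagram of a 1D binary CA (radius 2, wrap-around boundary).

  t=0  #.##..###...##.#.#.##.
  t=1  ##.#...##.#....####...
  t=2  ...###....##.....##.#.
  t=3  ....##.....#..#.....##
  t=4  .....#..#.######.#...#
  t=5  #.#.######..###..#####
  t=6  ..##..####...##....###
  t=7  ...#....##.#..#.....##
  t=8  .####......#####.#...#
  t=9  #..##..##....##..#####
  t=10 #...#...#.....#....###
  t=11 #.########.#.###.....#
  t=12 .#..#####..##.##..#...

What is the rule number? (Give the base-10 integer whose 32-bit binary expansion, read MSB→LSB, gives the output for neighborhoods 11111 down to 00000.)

3627441973

  [31] ##### => #  t=4,i=12
  [30] ####. => #  t=1,i=17
  [29] ###.# => .  t=4,i=15
  [28] ###.. => #  t=0,i=8
  [27] ##.## => #  t=11,i=1
  [26] ##.#. => .  t=0,i=14
  [25] ##..# => .  t=0,i=4
  [24] ##... => .  t=0,i=9
  [23] #.### => .  t=4,i=10
  [22] #.##. => .  t=0,i=2
  [21] #.#.# => #  t=0,i=0
  [20] #.#.. => #  t=1,i=3
  [19] #..## => .  t=0,i=5
  [18] #..#. => #  t=3,i=13
  [17] #...# => #  t=0,i=10
  [16] #.... => .  t=1,i=12
  [15] .#### => .  t=1,i=16
  [14] .###. => #  t=0,i=7
  [13] .##.# => .  t=0,i=13
  [12] .##.. => #  t=0,i=3
  [11] .#.## => #  t=0,i=1
  [10] .#.#. => #  t=0,i=16
  [9] .#..# => #  t=3,i=12
  [8] .#... => #  t=1,i=4
  [7] ..### => .  t=0,i=6
  [6] ..##. => .  t=0,i=12
  [5] ..#.# => #  t=4,i=8
  [4] ..#.. => #  t=3,i=11
  [3] ...## => .  t=0,i=11
  [2] ...#. => #  t=3,i=10
  [1] ....# => .  t=1,i=13
  [0] ..... => #  t=2,i=14
  bits 11011000001101100101111100110101 = 3627441973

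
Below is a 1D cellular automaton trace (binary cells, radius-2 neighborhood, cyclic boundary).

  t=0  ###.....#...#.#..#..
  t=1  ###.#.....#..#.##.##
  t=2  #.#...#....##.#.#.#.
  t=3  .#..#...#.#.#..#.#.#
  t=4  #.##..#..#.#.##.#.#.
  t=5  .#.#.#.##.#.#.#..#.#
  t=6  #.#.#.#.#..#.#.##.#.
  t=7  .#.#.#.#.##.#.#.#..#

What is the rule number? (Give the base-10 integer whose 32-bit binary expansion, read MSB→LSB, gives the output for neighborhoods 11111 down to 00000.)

  #####|#  b31=1 t=1,i=0
  ####.|.  b30=0 t=1,i=1
  ###.#|#  b29=1 t=1,i=2
  ###..|#  b28=1 t=0,i=2
  ##.##|.  b27=0 t=1,i=17
  ##.#.|.  b26=0 t=1,i=3
  ##..#|.  b25=0 t=4,i=4
  ##...|.  b24=0 t=0,i=3
  #.###|#  b23=1 t=1,i=18
  #.##.|.  b22=0 t=1,i=15
  #.#.#|.  b21=0 t=2,i=0
  #.#..|.  b20=0 t=0,i=14
  #..##|#  b19=1 t=0,i=19
  #..#.|#  b18=1 t=0,i=16
  #...#|#  b17=1 t=0,i=10
  #....|#  b16=1 t=0,i=4
  .####|.  b15=0 t=1,i=19
  .###.|#  b14=1 t=0,i=1
  .##.#|#  b13=1 t=1,i=16
  .##..|#  b12=1 t=4,i=3
  .#.##|#  b11=1 t=1,i=14
  .#.#.|#  b10=1 t=0,i=13
  .#..#|#  b9=1 t=0,i=15
  .#...|.  b8=0 t=0,i=9
  ..###|#  b7=1 t=0,i=0
  ..##.|.  b6=0 t=2,i=11
  ..#.#|.  b5=0 t=0,i=12
  ..#..|.  b4=0 t=0,i=8
  ...##|#  b3=1 t=2,i=10
  ...#.|.  b2=0 t=0,i=7
  ....#|.  b1=0 t=0,i=6
  .....|.  b0=0 t=0,i=5
  bits 10110000100011110111111010001000 = 2962194056

2962194056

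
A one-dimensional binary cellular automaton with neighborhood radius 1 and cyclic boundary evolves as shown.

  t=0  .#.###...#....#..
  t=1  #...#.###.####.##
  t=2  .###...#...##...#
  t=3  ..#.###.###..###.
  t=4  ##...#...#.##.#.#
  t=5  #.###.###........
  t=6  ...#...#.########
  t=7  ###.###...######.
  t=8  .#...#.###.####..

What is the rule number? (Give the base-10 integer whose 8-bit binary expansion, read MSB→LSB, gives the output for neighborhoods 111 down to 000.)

  ### -> #   bit 7 = 1  t=0,i=4
  ##. -> .   bit 6 = 0  t=0,i=5
  #.# -> .   bit 5 = 0  t=0,i=2
  #.. -> #   bit 4 = 1  t=0,i=6
  .## -> .   bit 3 = 0  t=0,i=3
  .#. -> .   bit 2 = 0  t=0,i=1
  ..# -> #   bit 1 = 1  t=0,i=0
  ... -> #   bit 0 = 1  t=0,i=7
  bits 10010011 = 147

147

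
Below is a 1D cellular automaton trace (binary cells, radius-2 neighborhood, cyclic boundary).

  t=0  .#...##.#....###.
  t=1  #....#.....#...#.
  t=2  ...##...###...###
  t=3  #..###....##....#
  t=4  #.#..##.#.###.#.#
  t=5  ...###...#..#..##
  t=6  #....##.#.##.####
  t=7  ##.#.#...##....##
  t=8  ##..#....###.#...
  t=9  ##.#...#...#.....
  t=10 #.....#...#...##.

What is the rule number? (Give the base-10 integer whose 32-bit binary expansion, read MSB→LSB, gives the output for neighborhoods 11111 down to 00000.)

  ##### -> #   bit 31 = 1  t=6,i=15
  ####. -> #   bit 30 = 1  t=6,i=16
  ###.# -> #   bit 29 = 1  t=4,i=12
  ###.. -> #   bit 28 = 1  t=0,i=15
  ##.## -> .   bit 27 = 0  t=6,i=12
  ##.#. -> .   bit 26 = 0  t=0,i=7
  ##..# -> .   bit 25 = 0  t=0,i=16
  ##... -> #   bit 24 = 1  t=2,i=0
  #.### -> .   bit 23 = 0  t=4,i=10
  #.##. -> #   bit 22 = 1  t=4,i=16
  #.#.# -> .   bit 21 = 0  t=4,i=8
  #.#.. -> .   bit 20 = 0  t=0,i=8
  #..## -> #   bit 19 = 1  t=3,i=2
  #..#. -> #   bit 18 = 1  t=0,i=0
  #...# -> .   bit 17 = 0  t=0,i=3
  #.... -> .   bit 16 = 0  t=0,i=10
  .#### -> .   bit 15 = 0  t=6,i=14
  .###. -> .   bit 14 = 0  t=0,i=14
  .##.# -> .   bit 13 = 0  t=0,i=6
  .##.. -> #   bit 12 = 1  t=2,i=4
  .#.## -> #   bit 11 = 1  t=4,i=9
  .#.#. -> #   bit 10 = 1  t=1,i=16
  .#..# -> #   bit 9 = 1  t=4,i=3
  .#... -> .   bit 8 = 0  t=0,i=2
  ..### -> .   bit 7 = 0  t=0,i=13
  ..##. -> #   bit 6 = 1  t=0,i=5
  ..#.# -> #   bit 5 = 1  t=1,i=15
  ..#.. -> .   bit 4 = 0  t=0,i=1
  ...## -> .   bit 3 = 0  t=0,i=4
  ...#. -> #   bit 2 = 1  t=1,i=4
  ....# -> #   bit 1 = 1  t=0,i=11
  ..... -> #   bit 0 = 1  t=1,i=8
  bits 11110001010011000001111001100111 = 4048297575

4048297575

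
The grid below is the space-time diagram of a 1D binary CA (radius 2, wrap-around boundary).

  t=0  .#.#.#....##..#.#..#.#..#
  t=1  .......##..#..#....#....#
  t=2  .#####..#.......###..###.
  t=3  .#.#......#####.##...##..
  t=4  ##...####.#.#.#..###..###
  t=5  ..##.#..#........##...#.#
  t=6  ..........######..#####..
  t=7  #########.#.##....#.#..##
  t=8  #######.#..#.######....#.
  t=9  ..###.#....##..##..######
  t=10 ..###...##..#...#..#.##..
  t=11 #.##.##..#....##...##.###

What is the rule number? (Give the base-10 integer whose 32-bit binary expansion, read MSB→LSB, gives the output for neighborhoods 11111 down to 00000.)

  [31] ##### => #  t=2,i=3
  [30] ####. => .  t=2,i=4
  [29] ###.# => #  t=3,i=14
  [28] ###.. => .  t=2,i=5
  [27] ##.## => .  t=3,i=15
  [26] ##.#. => .  t=4,i=9
  [25] ##..# => .  t=0,i=12
  [24] ##... => #  t=3,i=18
  [23] #.### => .  t=8,i=0
  [22] #.##. => .  t=3,i=16
  [21] #.#.# => .  t=0,i=1
  [20] #.#.. => .  t=0,i=5
  [19] #..## => .  t=2,i=0
  [18] #..#. => .  t=0,i=13
  [17] #...# => #  t=3,i=19
  [16] #.... => #  t=0,i=7
  [15] .#### => .  t=2,i=2
  [14] .###. => #  t=2,i=17
  [13] .##.# => .  t=5,i=3
  [12] .##.. => #  t=0,i=11
  [11] .#.## => #  t=7,i=11
  [10] .#.#. => .  t=0,i=0
  [9] .#..# => .  t=0,i=17
  [8] .#... => .  t=0,i=6
  [7] ..### => #  t=2,i=1
  [6] ..##. => .  t=0,i=10
  [5] ..#.# => #  t=0,i=14
  [4] ..#.. => .  t=1,i=11
  [3] ...## => .  t=0,i=9
  [2] ...#. => #  t=1,i=18
  [1] ....# => #  t=0,i=8
  [0] ..... => #  t=1,i=2
  bits 10100001000000110101100010100111 = 2701351079

2701351079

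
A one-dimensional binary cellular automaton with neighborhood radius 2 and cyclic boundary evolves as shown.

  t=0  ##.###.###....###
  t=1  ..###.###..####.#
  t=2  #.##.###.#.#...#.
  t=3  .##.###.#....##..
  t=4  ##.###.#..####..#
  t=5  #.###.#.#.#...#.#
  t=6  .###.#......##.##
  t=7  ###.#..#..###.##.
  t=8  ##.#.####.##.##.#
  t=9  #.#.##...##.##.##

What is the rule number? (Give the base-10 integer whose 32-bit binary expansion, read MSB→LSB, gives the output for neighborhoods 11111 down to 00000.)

2395425502

  nb #####: next=#  (t=0,i=16, bit31=1)
  nb ####.: next=.  (t=0,i=0, bit30=0)
  nb ###.#: next=.  (t=0,i=1, bit29=0)
  nb ###..: next=.  (t=0,i=9, bit28=0)
  nb ##.##: next=#  (t=0,i=2, bit27=1)
  nb ##.#.: next=#  (t=1,i=15, bit26=1)
  nb ##..#: next=#  (t=1,i=9, bit25=1)
  nb ##...: next=.  (t=0,i=10, bit24=0)
  nb #.###: next=#  (t=0,i=3, bit23=1)
  nb #.##.: next=#  (t=2,i=2, bit22=1)
  nb #.#.#: next=.  (t=2,i=0, bit21=0)
  nb #.#..: next=.  (t=1,i=16, bit20=0)
  nb #..##: next=.  (t=1,i=1, bit19=0)
  nb #..#.: next=#  (t=7,i=6, bit18=1)
  nb #...#: next=#  (t=2,i=13, bit17=1)
  nb #....: next=#  (t=0,i=11, bit16=1)
  nb .####: next=.  (t=0,i=15, bit15=0)
  nb .###.: next=#  (t=0,i=4, bit14=1)
  nb .##.#: next=.  (t=2,i=3, bit13=0)
  nb .##..: next=.  (t=3,i=14, bit12=0)
  nb .#.##: next=#  (t=2,i=1, bit11=1)
  nb .#.#.: next=.  (t=2,i=10, bit10=0)
  nb .#..#: next=#  (t=1,i=0, bit9=1)
  nb .#...: next=.  (t=2,i=12, bit8=0)
  nb ..###: next=#  (t=0,i=14, bit7=1)
  nb ..##.: next=#  (t=3,i=1, bit6=1)
  nb ..#.#: next=.  (t=2,i=15, bit5=0)
  nb ..#..: next=#  (t=7,i=7, bit4=1)
  nb ...##: next=#  (t=0,i=13, bit3=1)
  nb ...#.: next=#  (t=2,i=14, bit2=1)
  nb ....#: next=#  (t=0,i=12, bit1=1)
  nb .....: next=.  (t=6,i=8, bit0=0)
  bits 10001110110001110100101011011110 = 2395425502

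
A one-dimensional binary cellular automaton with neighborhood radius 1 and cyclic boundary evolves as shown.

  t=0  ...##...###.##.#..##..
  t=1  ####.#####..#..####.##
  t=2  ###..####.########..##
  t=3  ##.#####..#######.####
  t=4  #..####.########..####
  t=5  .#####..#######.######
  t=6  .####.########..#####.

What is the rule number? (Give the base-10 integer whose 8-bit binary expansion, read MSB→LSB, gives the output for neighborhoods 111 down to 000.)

159

  ###|#  b7=1 t=0,i=9
  ##.|.  b6=0 t=0,i=4
  #.#|.  b5=0 t=0,i=11
  #..|#  b4=1 t=0,i=5
  .##|#  b3=1 t=0,i=3
  .#.|#  b2=1 t=0,i=15
  ..#|#  b1=1 t=0,i=2
  ...|#  b0=1 t=0,i=0
  bits 10011111 = 159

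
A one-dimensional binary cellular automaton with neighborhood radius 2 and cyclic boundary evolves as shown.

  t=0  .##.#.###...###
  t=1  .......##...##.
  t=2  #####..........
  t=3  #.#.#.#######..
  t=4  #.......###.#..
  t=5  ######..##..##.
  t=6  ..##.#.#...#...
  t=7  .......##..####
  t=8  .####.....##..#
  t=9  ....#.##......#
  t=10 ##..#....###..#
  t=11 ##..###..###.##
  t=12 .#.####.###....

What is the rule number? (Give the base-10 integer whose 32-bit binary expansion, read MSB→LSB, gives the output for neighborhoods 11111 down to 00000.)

  #####|#  b31=1 t=2,i=2
  ####.|.  b30=0 t=2,i=3
  ###.#|.  b29=0 t=0,i=14
  ###..|#  b28=1 t=0,i=8
  ##.##|.  b27=0 t=0,i=0
  ##.#.|.  b26=0 t=0,i=3
  ##..#|.  b25=0 t=3,i=13
  ##...|.  b24=0 t=0,i=9
  #.###|.  b23=0 t=0,i=6
  #.##.|.  b22=0 t=0,i=1
  #.#.#|.  b21=0 t=0,i=4
  #.#..|#  b20=1 t=4,i=12
  #..##|#  b19=1 t=5,i=7
  #..#.|.  b18=0 t=3,i=14
  #...#|.  b17=0 t=0,i=10
  #....|#  b16=1 t=1,i=0
  .####|.  b15=0 t=2,i=1
  .###.|#  b14=1 t=0,i=7
  .##.#|.  b13=0 t=0,i=2
  .##..|.  b12=0 t=1,i=8
  .#.##|.  b11=0 t=0,i=5
  .#.#.|.  b10=0 t=3,i=1
  .#..#|#  b9=1 t=4,i=13
  .#...|#  b8=1 t=4,i=1
  ..###|#  b7=1 t=0,i=12
  ..##.|.  b6=0 t=1,i=7
  ..#.#|#  b5=1 t=3,i=0
  ..#..|#  b4=1 t=4,i=0
  ...##|.  b3=0 t=0,i=11
  ...#.|.  b2=0 t=6,i=10
  ....#|.  b1=0 t=1,i=5
  .....|#  b0=1 t=1,i=1
  bits 10010000000110010100001110110001 = 2417574833

2417574833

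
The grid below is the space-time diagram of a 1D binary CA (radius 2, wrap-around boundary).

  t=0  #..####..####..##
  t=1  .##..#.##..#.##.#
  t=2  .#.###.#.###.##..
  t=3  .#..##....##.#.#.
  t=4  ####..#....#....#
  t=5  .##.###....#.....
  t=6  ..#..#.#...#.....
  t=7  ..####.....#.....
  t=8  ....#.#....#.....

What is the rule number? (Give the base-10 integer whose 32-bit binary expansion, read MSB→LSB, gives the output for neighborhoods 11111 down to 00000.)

3813433904

  [31] ##### => #  t=4,i=1
  [30] ####. => #  t=0,i=5
  [29] ###.# => #  t=2,i=5
  [28] ###.. => .  t=0,i=0
  [27] ##.## => .  t=2,i=12
  [26] ##.#. => .  t=1,i=15
  [25] ##..# => #  t=0,i=1
  [24] ##... => #  t=2,i=15
  [23] #.### => .  t=2,i=3
  [22] #.##. => #  t=1,i=1
  [21] #.#.# => .  t=1,i=16
  [20] #.#.. => .  t=3,i=15
  [19] #..## => #  t=0,i=2
  [18] #..#. => #  t=1,i=4
  [17] #...# => .  t=2,i=16
  [16] #.... => .  t=3,i=7
  [15] .#### => .  t=0,i=4
  [14] .###. => #  t=0,i=16
  [13] .##.# => #  t=1,i=14
  [12] .##.. => .  t=1,i=2
  [11] .#.## => .  t=1,i=0
  [10] .#.#. => .  t=3,i=14
  [9] .#..# => #  t=3,i=2
  [8] .#... => .  t=4,i=7
  [7] ..### => .  t=0,i=3
  [6] ..##. => .  t=3,i=4
  [5] ..#.# => #  t=1,i=5
  [4] ..#.. => #  t=3,i=1
  [3] ...## => .  t=3,i=9
  [2] ...#. => .  t=2,i=0
  [1] ....# => .  t=3,i=8
  [0] ..... => .  t=5,i=14
  bits 11100011010011000110001000110000 = 3813433904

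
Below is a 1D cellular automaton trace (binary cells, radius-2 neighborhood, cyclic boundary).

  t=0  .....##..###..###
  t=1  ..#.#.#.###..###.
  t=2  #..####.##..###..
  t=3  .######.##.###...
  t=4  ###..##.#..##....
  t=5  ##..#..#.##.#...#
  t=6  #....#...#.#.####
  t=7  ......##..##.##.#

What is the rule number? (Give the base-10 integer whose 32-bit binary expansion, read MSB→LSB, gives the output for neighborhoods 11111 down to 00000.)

1693112201

  ##### -> .   bit 31 = 0  t=3,i=3
  ####. -> #   bit 30 = 1  t=2,i=5
  ###.# -> #   bit 29 = 1  t=2,i=6
  ###.. -> .   bit 28 = 0  t=0,i=11
  ##.## -> .   bit 27 = 0  t=2,i=7
  ##.#. -> #   bit 26 = 1  t=4,i=7
  ##..# -> .   bit 25 = 0  t=0,i=7
  ##... -> .   bit 24 = 0  t=0,i=0
  #.### -> #   bit 23 = 1  t=1,i=8
  #.##. -> #   bit 22 = 1  t=2,i=8
  #.#.# -> #   bit 21 = 1  t=1,i=4
  #.#.. -> .   bit 20 = 0  t=4,i=8
  #..## -> #   bit 19 = 1  t=0,i=8
  #..#. -> .   bit 18 = 0  t=2,i=16
  #...# -> #   bit 17 = 1  t=1,i=0
  #.... -> .   bit 16 = 0  t=0,i=1
  .#### -> #   bit 15 = 1  t=2,i=4
  .###. -> #   bit 14 = 1  t=0,i=10
  .##.# -> .   bit 13 = 0  t=3,i=9
  .##.. -> #   bit 12 = 1  t=0,i=6
  .#.## -> .   bit 11 = 0  t=1,i=7
  .#.#. -> #   bit 10 = 1  t=1,i=3
  .#..# -> #   bit 9 = 1  t=2,i=1
  .#... -> #   bit 8 = 1  t=5,i=13
  ..### -> #   bit 7 = 1  t=0,i=9
  ..##. -> .   bit 6 = 0  t=0,i=5
  ..#.# -> .   bit 5 = 0  t=1,i=2
  ..#.. -> .   bit 4 = 0  t=2,i=0
  ...## -> #   bit 3 = 1  t=0,i=4
  ...#. -> .   bit 2 = 0  t=1,i=1
  ....# -> .   bit 1 = 0  t=0,i=3
  ..... -> #   bit 0 = 1  t=0,i=2
  bits 01100100111010101101011110001001 = 1693112201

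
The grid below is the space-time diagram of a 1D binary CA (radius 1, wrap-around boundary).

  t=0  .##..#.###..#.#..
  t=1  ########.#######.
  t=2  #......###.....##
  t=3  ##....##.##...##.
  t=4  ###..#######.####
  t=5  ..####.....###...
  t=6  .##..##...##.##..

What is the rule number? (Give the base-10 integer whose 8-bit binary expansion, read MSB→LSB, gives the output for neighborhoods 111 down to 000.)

  [7] ### => .  t=0,i=8
  [6] ##. => #  t=0,i=2
  [5] #.# => #  t=0,i=6
  [4] #.. => #  t=0,i=3
  [3] .## => #  t=0,i=1
  [2] .#. => #  t=0,i=5
  [1] ..# => #  t=0,i=0
  [0] ... => .  t=0,i=16
  bits 01111110 = 126

126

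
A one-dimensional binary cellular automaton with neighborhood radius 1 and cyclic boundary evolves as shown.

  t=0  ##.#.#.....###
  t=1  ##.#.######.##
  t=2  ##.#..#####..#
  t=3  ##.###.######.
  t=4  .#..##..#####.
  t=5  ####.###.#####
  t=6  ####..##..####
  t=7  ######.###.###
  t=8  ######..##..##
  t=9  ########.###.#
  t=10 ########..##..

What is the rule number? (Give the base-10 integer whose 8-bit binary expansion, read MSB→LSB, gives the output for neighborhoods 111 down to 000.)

215

  ### -> #   bit 7 = 1  t=0,i=0
  ##. -> #   bit 6 = 1  t=0,i=1
  #.# -> .   bit 5 = 0  t=0,i=2
  #.. -> #   bit 4 = 1  t=0,i=6
  .## -> .   bit 3 = 0  t=0,i=11
  .#. -> #   bit 2 = 1  t=0,i=3
  ..# -> #   bit 1 = 1  t=0,i=10
  ... -> #   bit 0 = 1  t=0,i=7
  bits 11010111 = 215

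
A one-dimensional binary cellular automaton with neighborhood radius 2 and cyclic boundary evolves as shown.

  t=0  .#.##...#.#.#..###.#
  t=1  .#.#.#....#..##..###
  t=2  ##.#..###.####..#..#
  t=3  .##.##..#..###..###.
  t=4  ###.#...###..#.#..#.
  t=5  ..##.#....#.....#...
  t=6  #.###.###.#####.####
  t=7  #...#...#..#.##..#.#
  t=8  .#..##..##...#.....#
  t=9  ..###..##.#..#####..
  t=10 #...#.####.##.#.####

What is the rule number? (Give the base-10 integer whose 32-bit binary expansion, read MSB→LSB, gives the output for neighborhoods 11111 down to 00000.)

1969857363

  nb #####: next=.  (t=6,i=12, bit31=0)
  nb ####.: next=#  (t=2,i=12, bit30=1)
  nb ###.#: next=#  (t=0,i=17, bit29=1)
  nb ###..: next=#  (t=2,i=13, bit28=1)
  nb ##.##: next=.  (t=2,i=9, bit27=0)
  nb ##.#.: next=#  (t=0,i=18, bit26=1)
  nb ##..#: next=.  (t=1,i=15, bit25=0)
  nb ##...: next=#  (t=0,i=5, bit24=1)
  nb #.###: next=.  (t=2,i=10, bit23=0)
  nb #.##.: next=#  (t=0,i=3, bit22=1)
  nb #.#.#: next=#  (t=0,i=1, bit21=1)
  nb #.#..: next=.  (t=0,i=12, bit20=0)
  nb #..##: next=#  (t=0,i=14, bit19=1)
  nb #..#.: next=.  (t=2,i=15, bit18=0)
  nb #...#: next=.  (t=0,i=6, bit17=0)
  nb #....: next=#  (t=1,i=7, bit16=1)
  nb .####: next=#  (t=2,i=11, bit15=1)
  nb .###.: next=.  (t=0,i=16, bit14=0)
  nb .##.#: next=#  (t=3,i=2, bit13=1)
  nb .##..: next=.  (t=0,i=4, bit12=0)
  nb .#.##: next=.  (t=0,i=2, bit11=0)
  nb .#.#.: next=.  (t=0,i=0, bit10=0)
  nb .#..#: next=#  (t=0,i=13, bit9=1)
  nb .#...: next=#  (t=1,i=6, bit8=1)
  nb ..###: next=.  (t=0,i=15, bit7=0)
  nb ..##.: next=#  (t=1,i=13, bit6=1)
  nb ..#.#: next=.  (t=0,i=8, bit5=0)
  nb ..#..: next=#  (t=1,i=10, bit4=1)
  nb ...##: next=.  (t=4,i=7, bit3=0)
  nb ...#.: next=.  (t=0,i=7, bit2=0)
  nb ....#: next=#  (t=1,i=8, bit1=1)
  nb .....: next=#  (t=5,i=13, bit0=1)
  bits 01110101011010011010001101010011 = 1969857363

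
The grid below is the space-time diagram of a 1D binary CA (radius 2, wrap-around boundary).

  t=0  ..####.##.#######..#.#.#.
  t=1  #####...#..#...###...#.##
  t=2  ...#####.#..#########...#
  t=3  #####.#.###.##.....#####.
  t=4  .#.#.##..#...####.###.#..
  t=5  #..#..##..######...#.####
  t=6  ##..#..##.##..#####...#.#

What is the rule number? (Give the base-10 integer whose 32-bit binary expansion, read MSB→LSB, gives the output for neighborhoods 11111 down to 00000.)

1463022477

  [31] ##### => .  t=0,i=12
  [30] ####. => #  t=0,i=4
  [29] ###.# => .  t=0,i=5
  [28] ###.. => #  t=0,i=16
  [27] ##.## => .  t=0,i=6
  [26] ##.#. => #  t=2,i=8
  [25] ##..# => #  t=0,i=17
  [24] ##... => #  t=1,i=5
  [23] #.### => .  t=0,i=10
  [22] #.##. => .  t=0,i=7
  [21] #.#.# => #  t=0,i=21
  [20] #.#.. => #  t=0,i=23
  [19] #..## => .  t=2,i=11
  [18] #..#. => .  t=0,i=18
  [17] #...# => #  t=0,i=0
  [16] #.... => #  t=3,i=15
  [15] .#### => #  t=0,i=3
  [14] .###. => #  t=1,i=16
  [13] .##.# => #  t=0,i=8
  [12] .##.. => #  t=3,i=13
  [11] .#.## => .  t=1,i=22
  [10] .#.#. => .  t=0,i=20
  [9] .#..# => #  t=1,i=9
  [8] .#... => #  t=0,i=24
  [7] ..### => #  t=0,i=2
  [6] ..##. => .  t=5,i=6
  [5] ..#.# => .  t=0,i=19
  [4] ..#.. => .  t=1,i=8
  [3] ...## => #  t=0,i=1
  [2] ...#. => #  t=1,i=7
  [1] ....# => .  t=3,i=17
  [0] ..... => #  t=3,i=16
  bits 01010111001100111111001110001101 = 1463022477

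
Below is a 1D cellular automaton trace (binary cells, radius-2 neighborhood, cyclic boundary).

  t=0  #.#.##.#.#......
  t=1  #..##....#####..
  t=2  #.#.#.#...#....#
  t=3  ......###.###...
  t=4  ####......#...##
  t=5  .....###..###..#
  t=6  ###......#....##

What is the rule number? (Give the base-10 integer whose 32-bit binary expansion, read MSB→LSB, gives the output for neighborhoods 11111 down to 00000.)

  [31] ##### => .  t=1,i=11
  [30] ####. => .  t=1,i=12
  [29] ###.# => .  t=3,i=8
  [28] ###.. => .  t=1,i=13
  [27] ##.## => .  t=3,i=9
  [26] ##.#. => .  t=0,i=6
  [25] ##..# => .  t=1,i=14
  [24] ##... => .  t=1,i=5
  [23] #.### => #  t=3,i=10
  [22] #.##. => #  t=0,i=4
  [21] #.#.# => .  t=0,i=2
  [20] #.#.. => #  t=0,i=9
  [19] #..## => #  t=1,i=2
  [18] #..#. => #  t=1,i=15
  [17] #...# => #  t=2,i=8
  [16] #.... => #  t=0,i=11
  [15] .#### => #  t=1,i=10
  [14] .###. => .  t=3,i=7
  [13] .##.# => .  t=0,i=5
  [12] .##.. => #  t=1,i=4
  [11] .#.## => #  t=0,i=3
  [10] .#.#. => .  t=0,i=1
  [9] .#..# => .  t=1,i=1
  [8] .#... => #  t=0,i=10
  [7] ..### => .  t=1,i=9
  [6] ..##. => .  t=1,i=3
  [5] ..#.# => #  t=0,i=0
  [4] ..#.. => #  t=1,i=0
  [3] ...## => .  t=1,i=8
  [2] ...#. => .  t=0,i=15
  [1] ....# => .  t=0,i=14
  [0] ..... => #  t=0,i=12
  bits 00000000110111111001100100110001 = 14653745

14653745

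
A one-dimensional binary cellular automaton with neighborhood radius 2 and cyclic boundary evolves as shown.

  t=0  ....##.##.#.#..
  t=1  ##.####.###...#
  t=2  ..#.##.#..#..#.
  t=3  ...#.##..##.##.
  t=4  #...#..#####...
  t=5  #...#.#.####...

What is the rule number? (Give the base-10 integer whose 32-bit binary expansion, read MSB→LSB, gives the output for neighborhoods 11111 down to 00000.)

3727534169

  nb #####: next=#  (t=4,i=9, bit31=1)
  nb ####.: next=#  (t=1,i=5, bit30=1)
  nb ###.#: next=.  (t=1,i=1, bit29=0)
  nb ###..: next=#  (t=1,i=10, bit28=1)
  nb ##.##: next=#  (t=0,i=6, bit27=1)
  nb ##.#.: next=#  (t=0,i=9, bit26=1)
  nb ##..#: next=#  (t=3,i=7, bit25=1)
  nb ##...: next=.  (t=1,i=11, bit24=0)
  nb #.###: next=.  (t=1,i=3, bit23=0)
  nb #.##.: next=.  (t=0,i=7, bit22=0)
  nb #.#.#: next=#  (t=0,i=10, bit21=1)
  nb #.#..: next=.  (t=0,i=12, bit20=0)
  nb #..##: next=#  (t=3,i=8, bit19=1)
  nb #..#.: next=#  (t=2,i=9, bit18=1)
  nb #...#: next=.  (t=1,i=12, bit17=0)
  nb #....: next=#  (t=0,i=14, bit16=1)
  nb .####: next=#  (t=1,i=4, bit15=1)
  nb .###.: next=.  (t=1,i=0, bit14=0)
  nb .##.#: next=#  (t=0,i=5, bit13=1)
  nb .##..: next=.  (t=3,i=6, bit12=0)
  nb .#.##: next=#  (t=2,i=3, bit11=1)
  nb .#.#.: next=.  (t=0,i=11, bit10=0)
  nb .#..#: next=.  (t=2,i=8, bit9=0)
  nb .#...: next=.  (t=0,i=13, bit8=0)
  nb ..###: next=.  (t=1,i=14, bit7=0)
  nb ..##.: next=#  (t=0,i=4, bit6=1)
  nb ..#.#: next=.  (t=2,i=2, bit5=0)
  nb ..#..: next=#  (t=2,i=10, bit4=1)
  nb ...##: next=#  (t=0,i=3, bit3=1)
  nb ...#.: next=.  (t=2,i=1, bit2=0)
  nb ....#: next=.  (t=0,i=2, bit1=0)
  nb .....: next=#  (t=0,i=0, bit0=1)
  bits 11011110001011011010100001011001 = 3727534169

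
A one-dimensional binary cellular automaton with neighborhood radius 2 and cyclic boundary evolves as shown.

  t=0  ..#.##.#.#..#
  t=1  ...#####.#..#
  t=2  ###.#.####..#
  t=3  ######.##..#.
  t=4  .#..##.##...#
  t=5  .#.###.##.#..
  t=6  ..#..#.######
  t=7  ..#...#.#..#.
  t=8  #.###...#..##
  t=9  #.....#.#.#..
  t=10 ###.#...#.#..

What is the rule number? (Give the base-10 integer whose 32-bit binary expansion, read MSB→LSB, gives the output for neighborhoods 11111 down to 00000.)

1685829978

  ##### -> .   bit 31 = 0  t=1,i=5
  ####. -> #   bit 30 = 1  t=1,i=6
  ###.# -> #   bit 29 = 1  t=1,i=7
  ###.. -> .   bit 28 = 0  t=2,i=9
  ##.## -> .   bit 27 = 0  t=3,i=6
  ##.#. -> #   bit 26 = 1  t=0,i=6
  ##..# -> .   bit 25 = 0  t=2,i=10
  ##... -> .   bit 24 = 0  t=4,i=9
  #.### -> .   bit 23 = 0  t=2,i=6
  #.##. -> #   bit 22 = 1  t=0,i=4
  #.#.# -> #   bit 21 = 1  t=0,i=7
  #.#.. -> #   bit 20 = 1  t=0,i=9
  #..## -> #   bit 19 = 1  t=2,i=11
  #..#. -> .   bit 18 = 0  t=0,i=1
  #...# -> #   bit 17 = 1  t=1,i=1
  #.... -> #   bit 16 = 1  t=9,i=2
  .#### -> #   bit 15 = 1  t=1,i=4
  .###. -> .   bit 14 = 0  t=5,i=4
  .##.# -> #   bit 13 = 1  t=0,i=5
  .##.. -> #   bit 12 = 1  t=3,i=8
  .#.## -> #   bit 11 = 1  t=0,i=3
  .#.#. -> .   bit 10 = 0  t=0,i=8
  .#..# -> .   bit 9 = 0  t=0,i=0
  .#... -> #   bit 8 = 1  t=1,i=0
  ..### -> .   bit 7 = 0  t=1,i=3
  ..##. -> #   bit 6 = 1  t=4,i=4
  ..#.# -> .   bit 5 = 0  t=0,i=2
  ..#.. -> #   bit 4 = 1  t=0,i=12
  ...## -> #   bit 3 = 1  t=1,i=2
  ...#. -> .   bit 2 = 0  t=4,i=11
  ....# -> #   bit 1 = 1  t=9,i=4
  ..... -> .   bit 0 = 0  t=9,i=3
  bits 01100100011110111011100101011010 = 1685829978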